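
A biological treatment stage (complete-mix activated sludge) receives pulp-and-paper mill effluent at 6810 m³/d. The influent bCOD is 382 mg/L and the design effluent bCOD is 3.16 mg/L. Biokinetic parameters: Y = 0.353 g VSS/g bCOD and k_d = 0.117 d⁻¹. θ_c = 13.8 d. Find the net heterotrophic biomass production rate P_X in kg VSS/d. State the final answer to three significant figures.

P_X ≈ 348 kg VSS/d

Y_obs = Y / (1 + k_d θ_c) = 0.353 / (1 + 0.117 × 13.8) = 0.353 / 2.615 = 0.1350.
Substrate removed = Q·(S₀ − S) = 6810 m³/d × (382 − 3.16) g/m³ = 2.58×10^6 g/d = 2580 kg/d.
P_X = Y_obs · Q(S₀ − S) = 0.1350 × 2580 = 348.3 kg VSS/d.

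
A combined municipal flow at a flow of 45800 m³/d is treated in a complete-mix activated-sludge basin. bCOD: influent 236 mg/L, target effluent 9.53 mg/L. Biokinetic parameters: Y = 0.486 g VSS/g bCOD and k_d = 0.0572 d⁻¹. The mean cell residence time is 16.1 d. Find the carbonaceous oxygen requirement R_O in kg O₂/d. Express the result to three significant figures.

R_O ≈ 6650 kg O₂/d

The observed yield is Y_obs = Y/(1 + k_d·θ_c) = 0.486 / (1 + 0.0572 × 16.1) = 0.486 / 1.921 = 0.2530 g VSS per g bCOD removed.
Substrate removed = Q·(S₀ − S) = 45800 m³/d × (236 − 9.53) g/m³ = 1.04×10^7 g/d = 10372 kg/d.
P_X = Y_obs·Q·(S₀ − S) = 0.2530 × 10372 = 2624 kg VSS/d.
R_O = Q·(S₀ − S) − 1.42·P_X = 10372 − 1.42 × 2624 = 6646 kg O₂/d.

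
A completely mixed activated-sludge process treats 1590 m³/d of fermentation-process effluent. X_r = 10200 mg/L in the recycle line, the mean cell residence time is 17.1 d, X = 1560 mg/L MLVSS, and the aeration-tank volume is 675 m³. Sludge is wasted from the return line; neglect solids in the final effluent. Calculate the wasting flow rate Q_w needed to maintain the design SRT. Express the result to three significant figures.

θ_c = V·X/(Q_w·X_r) when wasting from the recycle, so Q_w = V·X/(θ_c·X_r) = 675.0 × 1560 / (17.1 × 10200) = 6.037 m³/d.

Q_w ≈ 6.04 m³/d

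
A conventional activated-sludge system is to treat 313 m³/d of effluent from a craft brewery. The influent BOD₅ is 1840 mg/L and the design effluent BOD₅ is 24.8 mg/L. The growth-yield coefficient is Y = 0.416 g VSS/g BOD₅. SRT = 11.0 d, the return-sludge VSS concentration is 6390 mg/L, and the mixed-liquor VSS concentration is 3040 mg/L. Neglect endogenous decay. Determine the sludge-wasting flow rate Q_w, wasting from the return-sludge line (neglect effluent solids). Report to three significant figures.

Q_w ≈ 37.0 m³/d

V·X = Y·Q·ΔS·θ_c gives V = 0.416 × 313 × (1840 − 24.8) × 11.0 / 3040 = 855.2 m³.
Wasting from the return line (neglecting effluent solids): Q_w = V·X / (θ_c·X_r) = 855.2 × 3040 / (11.0 × 6390) = 36.99 m³/d.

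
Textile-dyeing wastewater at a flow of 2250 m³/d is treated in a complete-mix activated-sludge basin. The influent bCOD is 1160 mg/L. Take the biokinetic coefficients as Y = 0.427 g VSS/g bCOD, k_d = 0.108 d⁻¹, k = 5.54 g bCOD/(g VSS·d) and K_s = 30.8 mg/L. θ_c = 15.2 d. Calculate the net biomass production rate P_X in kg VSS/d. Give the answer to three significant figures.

P_X ≈ 421 kg VSS/d

From the Monod/SRT balance for a CMAS, S = K_s·(1+k_d θ_c)/[θ_c·(Y k − k_d) − 1] = 30.8 × (1 + 0.108 × 15.2) / [15.2 × (0.427 × 5.54 − 0.108) − 1] = 81.36 / 33.32 = 2.442 mg/L.
Y_obs = Y / (1 + k_d θ_c) = 0.427 / (1 + 0.108 × 15.2) = 0.427 / 2.642 = 0.1616.
Q·(S₀ − S) = 2250 × (1160 − 2.44) × 10⁻³ = 2605 kg/d removed.
So the net sludge growth is P_X = 0.1616 × 2605 = 421.0 kg VSS/d.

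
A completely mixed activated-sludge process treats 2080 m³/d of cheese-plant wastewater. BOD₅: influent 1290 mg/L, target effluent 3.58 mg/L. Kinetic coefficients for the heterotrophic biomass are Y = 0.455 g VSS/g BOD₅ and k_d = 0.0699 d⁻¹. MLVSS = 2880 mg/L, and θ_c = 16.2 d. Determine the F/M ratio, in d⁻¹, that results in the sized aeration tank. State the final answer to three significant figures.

Rearranging the biomass balance for a CMAS with decay, V = Y·Q·ΔS·θ_c / [X·(1+k_d θ_c)] = 0.455 × 2080 × (1290 − 3.58) × 16.2 / [2880 × (1 + 0.0699 × 16.2)] = 1.97×10^7 / 6141 = 3212 m³.
F/M = applied load / biomass = Q·S₀/(V·X) = 2080 × 1290 / (3212 × 2880) = 0.2901 d⁻¹.

F/M ≈ 0.290 d⁻¹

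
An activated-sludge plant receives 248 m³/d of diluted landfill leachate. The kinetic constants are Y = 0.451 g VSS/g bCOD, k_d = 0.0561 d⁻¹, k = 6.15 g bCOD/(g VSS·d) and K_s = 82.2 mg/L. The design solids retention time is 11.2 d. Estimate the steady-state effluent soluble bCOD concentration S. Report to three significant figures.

Effluent substrate depends only on kinetics and SRT: S = K_s(1 + k_d θ_c) / [θ_c(Yk − k_d) − 1] = 82.2 × (1 + 0.0561 × 11.2) / [11.2 × (0.451 × 6.15 − 0.0561) − 1] = 133.8 / 29.44 = 4.547 mg/L.

S ≈ 4.55 mg/L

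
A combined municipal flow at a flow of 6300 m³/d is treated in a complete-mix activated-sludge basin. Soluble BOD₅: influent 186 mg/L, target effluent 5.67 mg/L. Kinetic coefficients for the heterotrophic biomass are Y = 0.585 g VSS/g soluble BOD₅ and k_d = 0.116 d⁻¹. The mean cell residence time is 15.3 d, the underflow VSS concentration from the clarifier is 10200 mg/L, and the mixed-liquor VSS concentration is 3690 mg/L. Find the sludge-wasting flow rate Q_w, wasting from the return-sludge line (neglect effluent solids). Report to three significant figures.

From the SRT design equation V = Y Q (S₀−S) θ_c / [X (1 + k_d θ_c)] = 0.585 × 6300 × (186 − 5.67) × 15.3 / [3690 × (1 + 0.116 × 15.3)] = 1.02×10^7 / 10239 = 993.1 m³.
Q_w = (V·X)/(θ_c X_r) = 993.1 × 3690 / (15.3 × 10200) = 23.48 m³/d.

Q_w ≈ 23.5 m³/d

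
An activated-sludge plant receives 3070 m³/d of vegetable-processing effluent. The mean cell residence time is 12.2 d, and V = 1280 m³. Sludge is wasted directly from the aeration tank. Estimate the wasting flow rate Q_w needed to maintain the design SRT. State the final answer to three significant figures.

Wasting from the aeration tank: Q_w = V / θ_c = 1280 / 12.2 = 104.9 m³/d.

Q_w ≈ 105 m³/d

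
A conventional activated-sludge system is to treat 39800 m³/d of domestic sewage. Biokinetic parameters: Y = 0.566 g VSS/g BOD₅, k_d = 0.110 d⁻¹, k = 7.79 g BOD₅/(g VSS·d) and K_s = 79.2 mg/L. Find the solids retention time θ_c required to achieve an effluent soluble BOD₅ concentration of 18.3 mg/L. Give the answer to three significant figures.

θ_c ≈ 1.39 d

Specific growth rate at S = 18.3 mg/L: μ = YkS/(K_s+S) = 0.566·7.79·18.3/(79.2+18.3) = 0.8276 d⁻¹.
θ_c = 1/(μ − k_d) = 1/(0.8276 − 0.110) = 1/0.7176 = 1.394 d.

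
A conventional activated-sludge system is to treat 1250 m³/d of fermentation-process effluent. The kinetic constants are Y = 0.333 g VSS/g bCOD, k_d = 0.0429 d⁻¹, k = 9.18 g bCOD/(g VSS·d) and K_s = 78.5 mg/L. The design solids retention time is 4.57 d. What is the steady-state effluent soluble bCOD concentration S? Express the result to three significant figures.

S ≈ 7.35 mg/L

For a completely mixed reactor with recycle the Lawrence–McCarty relation gives S = K_s·(1 + k_d·θ_c) / [θ_c·(Y·k − k_d) − 1] = 78.5 × (1 + 0.0429 × 4.57) / [4.57 × (0.333 × 9.18 − 0.0429) − 1] = 93.89 / 12.77 = 7.350 mg/L.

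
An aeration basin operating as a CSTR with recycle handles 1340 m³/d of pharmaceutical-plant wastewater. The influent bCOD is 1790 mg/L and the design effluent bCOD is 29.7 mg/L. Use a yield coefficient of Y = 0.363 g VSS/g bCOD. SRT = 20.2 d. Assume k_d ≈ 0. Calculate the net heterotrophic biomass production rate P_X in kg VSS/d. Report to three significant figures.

With endogenous decay neglected, the observed yield equals the true yield: Y_obs = Y = 0.363 g VSS/g bCOD.
Substrate removed = Q·(S₀ − S) = 1340 m³/d × (1790 − 29.7) g/m³ = 2.36×10^6 g/d = 2359 kg/d.
Biomass produced: P_X = Y_obs·Q·ΔS = 0.3630 × 2359 ≈ 856.2 kg VSS/d.

P_X ≈ 856 kg VSS/d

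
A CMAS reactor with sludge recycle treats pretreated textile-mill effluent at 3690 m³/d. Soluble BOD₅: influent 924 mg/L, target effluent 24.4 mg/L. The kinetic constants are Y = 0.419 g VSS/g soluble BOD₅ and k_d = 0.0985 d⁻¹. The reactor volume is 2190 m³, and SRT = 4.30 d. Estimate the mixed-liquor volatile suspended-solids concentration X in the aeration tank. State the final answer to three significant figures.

X = Y·Q·ΔS·θ_c / [V·(1 + k_d θ_c)] = 0.419 × 3690 × (924 − 24.4) × 4.30 / [2190 × (1 + 0.0985 × 4.30)] = 1918 mg/L.

X ≈ 1920 mg/L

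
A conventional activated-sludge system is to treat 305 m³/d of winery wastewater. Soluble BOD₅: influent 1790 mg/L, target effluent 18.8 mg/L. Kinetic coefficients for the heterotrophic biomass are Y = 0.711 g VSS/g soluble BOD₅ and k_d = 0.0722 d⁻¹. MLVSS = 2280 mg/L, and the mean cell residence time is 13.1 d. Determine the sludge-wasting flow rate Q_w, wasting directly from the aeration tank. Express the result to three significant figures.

Steady-state biomass mass balance: V·X·(1 + k_d·θ_c) = Y·Q·(S₀ − S)·θ_c, so V = 0.711 × 305 × (1790 − 18.8) × 13.1 / [2280 × (1 + 0.0722 × 13.1)] = 5.03×10^6 / 4436 = 1134 m³.
With mixed-liquor wasting, θ_c = V/Q_w, so Q_w = V/θ_c = 1134/13.1 = 86.58 m³/d.

Q_w ≈ 86.6 m³/d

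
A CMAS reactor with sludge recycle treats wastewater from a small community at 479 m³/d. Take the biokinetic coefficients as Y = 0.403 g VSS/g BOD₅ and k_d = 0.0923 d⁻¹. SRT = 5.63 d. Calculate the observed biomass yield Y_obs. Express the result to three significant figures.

The observed yield is Y_obs = Y/(1 + k_d·θ_c) = 0.403 / (1 + 0.0923 × 5.63) = 0.403 / 1.520 = 0.2652 g VSS per g BOD₅ removed.

Y_obs ≈ 0.265 g VSS/g BOD₅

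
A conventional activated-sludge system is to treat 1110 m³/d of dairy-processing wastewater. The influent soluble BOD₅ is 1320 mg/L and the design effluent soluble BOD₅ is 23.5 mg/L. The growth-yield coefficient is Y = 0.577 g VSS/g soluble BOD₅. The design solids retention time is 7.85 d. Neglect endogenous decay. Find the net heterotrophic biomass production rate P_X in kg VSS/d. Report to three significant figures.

No decay correction is needed, so Y_obs = Y = 0.577.
Q·(S₀ − S) = 1110 × (1320 − 23.5) × 10⁻³ = 1439 kg/d removed.
Biomass produced: P_X = Y_obs·Q·ΔS = 0.5770 × 1439 ≈ 830.4 kg VSS/d.

P_X ≈ 830 kg VSS/d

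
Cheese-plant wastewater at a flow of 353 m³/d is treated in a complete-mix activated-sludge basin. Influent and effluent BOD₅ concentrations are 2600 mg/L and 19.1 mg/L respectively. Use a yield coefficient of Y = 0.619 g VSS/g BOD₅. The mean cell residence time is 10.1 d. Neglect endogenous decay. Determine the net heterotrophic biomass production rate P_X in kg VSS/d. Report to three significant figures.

Since k_d ≈ 0, Y_obs = Y = 0.619 g VSS/g BOD₅.
Mass of BOD₅ removed per day: Q(S₀ − S) = 353 × 2581 g/m³ = 911.1 kg/d.
P_X = Y_obs · Q(S₀ − S) = 0.6190 × 911.1 = 563.9 kg VSS/d.

P_X ≈ 564 kg VSS/d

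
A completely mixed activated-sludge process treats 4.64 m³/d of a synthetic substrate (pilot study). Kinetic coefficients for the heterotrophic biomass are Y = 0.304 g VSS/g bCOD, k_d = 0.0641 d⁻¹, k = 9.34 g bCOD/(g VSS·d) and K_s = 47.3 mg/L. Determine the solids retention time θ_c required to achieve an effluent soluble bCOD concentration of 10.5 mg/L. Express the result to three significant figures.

θ_c ≈ 2.21 d

At the target effluent, Y k S/(K_s+S) = 0.304×9.34×10.5/57.80 = 0.5158 d⁻¹.
θ_c = 1/(μ − k_d) = 1/(0.5158 − 0.0641) = 1/0.4517 = 2.214 d.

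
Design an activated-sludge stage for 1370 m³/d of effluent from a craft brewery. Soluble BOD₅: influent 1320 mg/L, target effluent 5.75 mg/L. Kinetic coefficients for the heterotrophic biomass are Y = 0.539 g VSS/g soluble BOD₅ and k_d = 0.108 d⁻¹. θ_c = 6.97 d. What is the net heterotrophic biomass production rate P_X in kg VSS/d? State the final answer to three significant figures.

Y_obs = Y / (1 + k_d θ_c) = 0.539 / (1 + 0.108 × 6.97) = 0.539 / 1.753 = 0.3075.
Mass of soluble BOD₅ removed per day: Q(S₀ − S) = 1370 × 1314 g/m³ = 1801 kg/d.
So the net sludge growth is P_X = 0.3075 × 1801 = 553.7 kg VSS/d.

P_X ≈ 554 kg VSS/d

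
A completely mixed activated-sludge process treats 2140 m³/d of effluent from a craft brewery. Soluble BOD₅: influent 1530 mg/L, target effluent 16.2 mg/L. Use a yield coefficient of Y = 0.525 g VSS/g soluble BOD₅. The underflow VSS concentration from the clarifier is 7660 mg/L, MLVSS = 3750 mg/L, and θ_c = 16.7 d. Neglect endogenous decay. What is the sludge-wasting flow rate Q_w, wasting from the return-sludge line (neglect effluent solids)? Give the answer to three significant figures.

Q_w ≈ 222 m³/d

With k_d = 0 the design equation reduces to V = Y Q (S₀−S) θ_c / X = 0.525 × 2140 × (1530 − 16.2) × 16.7 / 3750 = 7574 m³.
Wasting from the return line (neglecting effluent solids): Q_w = V·X / (θ_c·X_r) = 7574 × 3750 / (16.7 × 7660) = 222.0 m³/d.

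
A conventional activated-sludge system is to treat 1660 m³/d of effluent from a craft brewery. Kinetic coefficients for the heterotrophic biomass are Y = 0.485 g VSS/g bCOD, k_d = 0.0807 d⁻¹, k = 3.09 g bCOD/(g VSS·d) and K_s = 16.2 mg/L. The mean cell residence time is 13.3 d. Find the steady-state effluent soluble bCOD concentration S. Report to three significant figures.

For a completely mixed reactor with recycle the Lawrence–McCarty relation gives S = K_s·(1 + k_d·θ_c) / [θ_c·(Y·k − k_d) − 1] = 16.2 × (1 + 0.0807 × 13.3) / [13.3 × (0.485 × 3.09 − 0.0807) − 1] = 33.59 / 17.86 = 1.881 mg/L.

S ≈ 1.88 mg/L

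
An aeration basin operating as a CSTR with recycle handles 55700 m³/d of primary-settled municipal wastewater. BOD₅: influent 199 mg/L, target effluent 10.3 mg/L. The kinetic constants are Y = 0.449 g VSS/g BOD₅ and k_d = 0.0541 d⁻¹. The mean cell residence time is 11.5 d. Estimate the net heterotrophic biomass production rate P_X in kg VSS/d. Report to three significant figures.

P_X ≈ 2910 kg VSS/d

Observed yield with endogenous decay: Y_obs = Y / (1 + k_d·θ_c) = 0.449 / (1 + 0.0541 × 11.5) = 0.449 / 1.622 = 0.2768 g VSS/g BOD₅.
Q·(S₀ − S) = 55700 × (199 − 10.3) × 10⁻³ = 10511 kg/d removed.
Biomass produced: P_X = Y_obs·Q·ΔS = 0.2768 × 10511 ≈ 2909 kg VSS/d.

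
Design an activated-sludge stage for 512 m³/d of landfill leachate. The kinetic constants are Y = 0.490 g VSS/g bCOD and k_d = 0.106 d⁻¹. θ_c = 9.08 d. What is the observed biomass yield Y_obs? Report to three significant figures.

Y_obs = Y / (1 + k_d θ_c) = 0.490 / (1 + 0.106 × 9.08) = 0.490 / 1.962 = 0.2497.

Y_obs ≈ 0.250 g VSS/g bCOD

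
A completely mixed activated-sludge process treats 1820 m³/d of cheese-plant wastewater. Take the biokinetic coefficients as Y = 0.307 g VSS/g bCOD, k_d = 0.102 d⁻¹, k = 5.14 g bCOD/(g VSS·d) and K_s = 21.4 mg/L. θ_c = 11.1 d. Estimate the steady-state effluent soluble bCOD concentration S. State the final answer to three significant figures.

S ≈ 2.97 mg/L

For a completely mixed reactor with recycle the Lawrence–McCarty relation gives S = K_s·(1 + k_d·θ_c) / [θ_c·(Y·k − k_d) − 1] = 21.4 × (1 + 0.102 × 11.1) / [11.1 × (0.307 × 5.14 − 0.102) − 1] = 45.63 / 15.38 = 2.966 mg/L.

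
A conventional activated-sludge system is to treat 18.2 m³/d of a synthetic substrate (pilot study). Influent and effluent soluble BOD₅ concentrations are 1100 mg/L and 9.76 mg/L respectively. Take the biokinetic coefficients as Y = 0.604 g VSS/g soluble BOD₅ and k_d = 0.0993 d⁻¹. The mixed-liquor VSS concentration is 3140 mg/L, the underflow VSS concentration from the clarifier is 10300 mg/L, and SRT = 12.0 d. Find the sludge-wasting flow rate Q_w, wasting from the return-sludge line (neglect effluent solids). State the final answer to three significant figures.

Rearranging the biomass balance for a CMAS with decay, V = Y·Q·ΔS·θ_c / [X·(1+k_d θ_c)] = 0.604 × 18.2 × (1100 − 9.76) × 12.0 / [3140 × (1 + 0.0993 × 12.0)] = 1.44×10^5 / 6882 = 20.90 m³.
θ_c = V·X/(Q_w·X_r) when wasting from the recycle, so Q_w = V·X/(θ_c·X_r) = 20.90 × 3140 / (12.0 × 10300) = 0.5309 m³/d.

Q_w ≈ 0.531 m³/d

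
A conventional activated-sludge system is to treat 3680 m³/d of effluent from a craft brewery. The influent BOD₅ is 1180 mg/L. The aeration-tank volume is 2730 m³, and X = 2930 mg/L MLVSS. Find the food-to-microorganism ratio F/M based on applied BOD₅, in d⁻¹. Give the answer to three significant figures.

Food-to-microorganism ratio F/M = Q S₀ / (V X) = 3680 × 1180 / (2730 × 2930) = 0.5429 d⁻¹.

F/M ≈ 0.543 d⁻¹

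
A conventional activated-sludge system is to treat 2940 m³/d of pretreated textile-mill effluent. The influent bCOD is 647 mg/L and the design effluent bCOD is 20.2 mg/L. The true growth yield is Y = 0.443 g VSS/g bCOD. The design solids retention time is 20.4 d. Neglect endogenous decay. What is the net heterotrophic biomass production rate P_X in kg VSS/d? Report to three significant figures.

P_X ≈ 816 kg VSS/d

Since k_d ≈ 0, Y_obs = Y = 0.443 g VSS/g bCOD.
Substrate removed = Q·(S₀ − S) = 2940 m³/d × (647 − 20.2) g/m³ = 1.84×10^6 g/d = 1843 kg/d.
Biomass produced: P_X = Y_obs·Q·ΔS = 0.4430 × 1843 ≈ 816.4 kg VSS/d.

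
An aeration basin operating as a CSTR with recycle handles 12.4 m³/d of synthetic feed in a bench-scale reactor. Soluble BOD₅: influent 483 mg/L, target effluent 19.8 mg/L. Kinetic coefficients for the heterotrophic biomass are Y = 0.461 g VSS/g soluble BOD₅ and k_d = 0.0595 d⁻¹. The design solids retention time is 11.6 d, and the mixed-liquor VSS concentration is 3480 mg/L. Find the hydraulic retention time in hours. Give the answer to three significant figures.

τ ≈ 10.1 h

Steady-state biomass mass balance: V·X·(1 + k_d·θ_c) = Y·Q·(S₀ − S)·θ_c, so V = 0.461 × 12.4 × (483 − 19.8) × 11.6 / [3480 × (1 + 0.0595 × 11.6)] = 3.07×10^4 / 5882 = 5.222 m³.
HRT = V/Q = 5.222 m³ / 12.4 m³·d⁻¹ = 0.4211 d × 24 = 10.11 h.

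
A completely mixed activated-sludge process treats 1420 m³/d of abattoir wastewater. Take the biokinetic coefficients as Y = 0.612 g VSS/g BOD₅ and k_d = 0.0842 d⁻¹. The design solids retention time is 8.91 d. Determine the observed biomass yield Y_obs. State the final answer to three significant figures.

Y_obs ≈ 0.350 g VSS/g BOD₅

Correct the yield for decay: Y_obs = Y/(1 + k_d θ_c) = 0.612 / (1 + 0.0842 × 8.91) = 0.612 / 1.750 = 0.3497.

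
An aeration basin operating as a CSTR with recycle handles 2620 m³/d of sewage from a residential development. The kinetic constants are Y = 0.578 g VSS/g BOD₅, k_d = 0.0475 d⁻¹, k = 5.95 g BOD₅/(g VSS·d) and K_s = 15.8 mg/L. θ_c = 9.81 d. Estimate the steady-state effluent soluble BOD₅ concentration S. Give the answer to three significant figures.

S ≈ 0.718 mg/L

Effluent substrate depends only on kinetics and SRT: S = K_s(1 + k_d θ_c) / [θ_c(Yk − k_d) − 1] = 15.8 × (1 + 0.0475 × 9.81) / [9.81 × (0.578 × 5.95 − 0.0475) − 1] = 23.16 / 32.27 = 0.7177 mg/L.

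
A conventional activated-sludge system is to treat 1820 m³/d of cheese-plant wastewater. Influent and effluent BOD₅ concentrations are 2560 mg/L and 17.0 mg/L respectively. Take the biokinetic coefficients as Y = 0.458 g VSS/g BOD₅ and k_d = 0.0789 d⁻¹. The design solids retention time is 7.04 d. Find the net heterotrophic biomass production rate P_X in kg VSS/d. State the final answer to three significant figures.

Y_obs = Y / (1 + k_d θ_c) = 0.458 / (1 + 0.0789 × 7.04) = 0.458 / 1.555 = 0.2944.
Q·(S₀ − S) = 1820 × (2560 − 17.0) × 10⁻³ = 4628 kg/d removed.
So the net sludge growth is P_X = 0.2944 × 4628 = 1363 kg VSS/d.

P_X ≈ 1360 kg VSS/d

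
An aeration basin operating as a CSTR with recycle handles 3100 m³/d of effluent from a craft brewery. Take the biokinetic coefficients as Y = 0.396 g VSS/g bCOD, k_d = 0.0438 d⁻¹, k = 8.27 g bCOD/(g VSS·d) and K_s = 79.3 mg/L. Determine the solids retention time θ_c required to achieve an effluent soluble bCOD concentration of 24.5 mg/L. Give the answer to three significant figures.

θ_c ≈ 1.37 d

Specific growth rate at S = 24.5 mg/L: μ = YkS/(K_s+S) = 0.396·8.27·24.5/(79.3+24.5) = 0.7730 d⁻¹.
1/θ_c = 0.7730 − 0.0438 = 0.7292 d⁻¹, so θ_c = 1.371 d.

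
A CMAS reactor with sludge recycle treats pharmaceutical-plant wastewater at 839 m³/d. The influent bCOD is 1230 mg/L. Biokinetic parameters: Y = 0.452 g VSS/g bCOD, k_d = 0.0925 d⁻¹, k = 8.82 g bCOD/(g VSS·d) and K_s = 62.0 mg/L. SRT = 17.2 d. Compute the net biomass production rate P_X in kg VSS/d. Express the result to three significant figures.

P_X ≈ 180 kg VSS/d

From the Monod/SRT balance for a CMAS, S = K_s·(1+k_d θ_c)/[θ_c·(Y k − k_d) − 1] = 62.0 × (1 + 0.0925 × 17.2) / [17.2 × (0.452 × 8.82 − 0.0925) − 1] = 160.6 / 65.98 = 2.435 mg/L.
Observed yield with endogenous decay: Y_obs = Y / (1 + k_d·θ_c) = 0.452 / (1 + 0.0925 × 17.2) = 0.452 / 2.591 = 0.1745 g VSS/g bCOD.
Q·(S₀ − S) = 839 × (1230 − 2.43) × 10⁻³ = 1030 kg/d removed.
Net biomass production P_X = Y_obs × Q·(S₀ − S) = 0.1745 × 1030 = 179.7 kg VSS/d.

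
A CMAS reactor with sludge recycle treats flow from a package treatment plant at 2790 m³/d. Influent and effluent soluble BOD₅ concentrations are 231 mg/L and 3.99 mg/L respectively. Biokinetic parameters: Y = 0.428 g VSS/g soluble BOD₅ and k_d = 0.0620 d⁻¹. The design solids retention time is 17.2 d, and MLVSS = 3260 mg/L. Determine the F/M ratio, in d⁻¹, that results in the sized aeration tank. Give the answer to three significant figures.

F/M ≈ 0.286 d⁻¹

Rearranging the biomass balance for a CMAS with decay, V = Y·Q·ΔS·θ_c / [X·(1+k_d θ_c)] = 0.428 × 2790 × (231 − 3.99) × 17.2 / [3260 × (1 + 0.0620 × 17.2)] = 4.66×10^6 / 6736 = 692.1 m³.
F/M = applied load / biomass = Q·S₀/(V·X) = 2790 × 231 / (692.1 × 3260) = 0.2856 d⁻¹.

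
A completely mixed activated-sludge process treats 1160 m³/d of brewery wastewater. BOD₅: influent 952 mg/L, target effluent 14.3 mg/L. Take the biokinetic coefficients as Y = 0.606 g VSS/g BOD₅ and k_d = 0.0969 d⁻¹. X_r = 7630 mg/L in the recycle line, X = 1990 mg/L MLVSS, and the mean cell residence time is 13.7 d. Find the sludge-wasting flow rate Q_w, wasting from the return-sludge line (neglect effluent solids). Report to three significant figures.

Steady-state biomass mass balance: V·X·(1 + k_d·θ_c) = Y·Q·(S₀ − S)·θ_c, so V = 0.606 × 1160 × (952 − 14.3) × 13.7 / [1990 × (1 + 0.0969 × 13.7)] = 9.03×10^6 / 4632 = 1950 m³.
Wasting from the return line (neglecting effluent solids): Q_w = V·X / (θ_c·X_r) = 1950 × 1990 / (13.7 × 7630) = 37.12 m³/d.

Q_w ≈ 37.1 m³/d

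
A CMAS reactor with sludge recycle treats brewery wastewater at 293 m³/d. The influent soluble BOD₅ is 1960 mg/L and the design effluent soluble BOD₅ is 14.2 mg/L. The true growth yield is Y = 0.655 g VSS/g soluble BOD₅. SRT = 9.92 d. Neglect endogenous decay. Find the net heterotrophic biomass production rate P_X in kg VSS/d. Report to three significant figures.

No decay correction is needed, so Y_obs = Y = 0.655.
ΔS = 1960 − 14.2 = 1946 mg/L, so the substrate removal rate is 293 × 1946/1000 = 570.1 kg soluble BOD₅/d.
So the net sludge growth is P_X = 0.6550 × 570.1 = 373.4 kg VSS/d.

P_X ≈ 373 kg VSS/d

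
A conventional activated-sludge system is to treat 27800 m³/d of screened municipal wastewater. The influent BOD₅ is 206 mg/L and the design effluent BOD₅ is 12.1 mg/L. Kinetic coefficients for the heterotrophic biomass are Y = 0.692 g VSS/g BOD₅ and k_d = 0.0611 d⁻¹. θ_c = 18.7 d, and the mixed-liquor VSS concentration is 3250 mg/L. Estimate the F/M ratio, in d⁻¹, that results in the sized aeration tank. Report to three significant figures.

Steady-state biomass mass balance: V·X·(1 + k_d·θ_c) = Y·Q·(S₀ − S)·θ_c, so V = 0.692 × 27800 × (206 − 12.1) × 18.7 / [3250 × (1 + 0.0611 × 18.7)] = 6.98×10^7 / 6963 = 10017 m³.
F/M = Q·S₀ / (V·X) = 27800 × 206 / (10017 × 3250) = 0.1759 g BOD₅·(g VSS·d)⁻¹.

F/M ≈ 0.176 d⁻¹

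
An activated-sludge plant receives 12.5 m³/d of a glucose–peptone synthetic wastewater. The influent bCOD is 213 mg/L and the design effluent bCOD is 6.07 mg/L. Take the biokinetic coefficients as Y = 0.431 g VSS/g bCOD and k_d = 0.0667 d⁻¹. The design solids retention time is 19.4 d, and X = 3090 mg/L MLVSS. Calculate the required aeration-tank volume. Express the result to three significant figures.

V ≈ 3.05 m³

From the SRT design equation V = Y Q (S₀−S) θ_c / [X (1 + k_d θ_c)] = 0.431 × 12.5 × (213 − 6.07) × 19.4 / [3090 × (1 + 0.0667 × 19.4)] = 2.16×10^4 / 7088 = 3.051 m³.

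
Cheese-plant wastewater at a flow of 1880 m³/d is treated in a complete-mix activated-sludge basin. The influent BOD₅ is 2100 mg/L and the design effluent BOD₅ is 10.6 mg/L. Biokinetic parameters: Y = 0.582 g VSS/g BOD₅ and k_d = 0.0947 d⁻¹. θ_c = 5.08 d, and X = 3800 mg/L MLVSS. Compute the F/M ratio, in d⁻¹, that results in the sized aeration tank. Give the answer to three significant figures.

F/M ≈ 0.503 d⁻¹

From the SRT design equation V = Y Q (S₀−S) θ_c / [X (1 + k_d θ_c)] = 0.582 × 1880 × (2100 − 10.6) × 5.08 / [3800 × (1 + 0.0947 × 5.08)] = 1.16×10^7 / 5628 = 2064 m³.
F/M = applied load / biomass = Q·S₀/(V·X) = 1880 × 2100 / (2064 × 3800) = 0.5035 d⁻¹.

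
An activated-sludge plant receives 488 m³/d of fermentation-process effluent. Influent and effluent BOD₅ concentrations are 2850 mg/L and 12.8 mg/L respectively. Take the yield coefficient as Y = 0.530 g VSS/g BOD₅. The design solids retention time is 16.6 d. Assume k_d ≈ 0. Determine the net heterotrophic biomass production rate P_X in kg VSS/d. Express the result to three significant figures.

P_X ≈ 734 kg VSS/d

Since k_d ≈ 0, Y_obs = Y = 0.530 g VSS/g BOD₅.
Substrate removed = Q·(S₀ − S) = 488 m³/d × (2850 − 12.8) g/m³ = 1.38×10^6 g/d = 1385 kg/d.
P_X = Y_obs · Q(S₀ − S) = 0.5300 × 1385 = 733.8 kg VSS/d.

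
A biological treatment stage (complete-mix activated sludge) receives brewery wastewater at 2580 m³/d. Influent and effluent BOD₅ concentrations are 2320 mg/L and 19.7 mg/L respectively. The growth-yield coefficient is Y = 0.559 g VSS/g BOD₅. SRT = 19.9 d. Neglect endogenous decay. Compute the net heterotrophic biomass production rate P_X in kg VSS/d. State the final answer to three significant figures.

Since k_d ≈ 0, Y_obs = Y = 0.559 g VSS/g BOD₅.
Q·(S₀ − S) = 2580 × (2320 − 19.7) × 10⁻³ = 5935 kg/d removed.
So the net sludge growth is P_X = 0.5590 × 5935 = 3318 kg VSS/d.

P_X ≈ 3320 kg VSS/d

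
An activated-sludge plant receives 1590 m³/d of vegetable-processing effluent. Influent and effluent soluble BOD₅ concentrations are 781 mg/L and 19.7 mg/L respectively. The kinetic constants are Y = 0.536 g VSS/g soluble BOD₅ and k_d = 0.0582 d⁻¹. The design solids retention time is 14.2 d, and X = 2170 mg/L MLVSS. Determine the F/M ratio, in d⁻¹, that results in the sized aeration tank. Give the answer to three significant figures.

F/M ≈ 0.246 d⁻¹

From the SRT design equation V = Y Q (S₀−S) θ_c / [X (1 + k_d θ_c)] = 0.536 × 1590 × (781 − 19.7) × 14.2 / [2170 × (1 + 0.0582 × 14.2)] = 9.21×10^6 / 3963 = 2325 m³.
Food-to-microorganism ratio F/M = Q S₀ / (V X) = 1590 × 781 / (2325 × 2170) = 0.2462 d⁻¹.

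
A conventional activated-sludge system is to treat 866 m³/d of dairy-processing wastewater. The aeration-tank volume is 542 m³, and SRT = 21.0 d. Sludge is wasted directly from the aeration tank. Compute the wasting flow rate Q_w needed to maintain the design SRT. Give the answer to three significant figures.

Q_w ≈ 25.8 m³/d

For wasting at MLVSS concentration, Q_w = V/θ_c = 542.0/21.0 = 25.81 m³/d.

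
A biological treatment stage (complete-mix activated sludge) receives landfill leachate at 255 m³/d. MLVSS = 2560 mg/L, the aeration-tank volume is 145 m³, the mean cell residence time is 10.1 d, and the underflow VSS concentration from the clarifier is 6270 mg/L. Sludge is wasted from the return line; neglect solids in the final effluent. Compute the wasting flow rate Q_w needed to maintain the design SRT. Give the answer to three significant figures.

Q_w ≈ 5.86 m³/d

θ_c = V·X/(Q_w·X_r) when wasting from the recycle, so Q_w = V·X/(θ_c·X_r) = 145.0 × 2560 / (10.1 × 6270) = 5.862 m³/d.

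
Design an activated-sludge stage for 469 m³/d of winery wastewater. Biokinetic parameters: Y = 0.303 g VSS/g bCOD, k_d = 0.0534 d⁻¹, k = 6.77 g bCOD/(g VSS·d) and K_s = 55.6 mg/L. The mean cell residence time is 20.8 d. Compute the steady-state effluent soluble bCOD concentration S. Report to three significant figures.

S ≈ 2.89 mg/L

From the Monod/SRT balance for a CMAS, S = K_s·(1+k_d θ_c)/[θ_c·(Y k − k_d) − 1] = 55.6 × (1 + 0.0534 × 20.8) / [20.8 × (0.303 × 6.77 − 0.0534) − 1] = 117.4 / 40.56 = 2.894 mg/L.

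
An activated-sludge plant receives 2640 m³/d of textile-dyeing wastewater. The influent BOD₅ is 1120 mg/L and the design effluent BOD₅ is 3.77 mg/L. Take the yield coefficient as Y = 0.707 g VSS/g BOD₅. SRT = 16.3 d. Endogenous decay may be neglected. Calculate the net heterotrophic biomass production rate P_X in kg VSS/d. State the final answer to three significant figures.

No decay correction is needed, so Y_obs = Y = 0.707.
Mass of BOD₅ removed per day: Q(S₀ − S) = 2640 × 1116 g/m³ = 2947 kg/d.
So the net sludge growth is P_X = 0.7070 × 2947 = 2083 kg VSS/d.

P_X ≈ 2080 kg VSS/d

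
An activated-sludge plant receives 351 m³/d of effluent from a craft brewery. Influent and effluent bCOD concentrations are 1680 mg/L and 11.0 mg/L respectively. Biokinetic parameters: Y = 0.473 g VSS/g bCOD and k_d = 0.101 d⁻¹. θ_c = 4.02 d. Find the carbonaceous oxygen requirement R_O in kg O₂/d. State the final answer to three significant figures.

Observed yield with endogenous decay: Y_obs = Y / (1 + k_d·θ_c) = 0.473 / (1 + 0.101 × 4.02) = 0.473 / 1.406 = 0.3364 g VSS/g bCOD.
Q·(S₀ − S) = 351 × (1680 − 11.0) × 10⁻³ = 585.8 kg/d removed.
Net sludge production P_X = 0.3364 × 585.8 = 197.1 kg VSS/d.
Carbonaceous O₂ demand = substrate oxidised − cell-mass equivalent = 585.8 − 1.42 × 197.1 = 306.0 kg O₂/d.

R_O ≈ 306 kg O₂/d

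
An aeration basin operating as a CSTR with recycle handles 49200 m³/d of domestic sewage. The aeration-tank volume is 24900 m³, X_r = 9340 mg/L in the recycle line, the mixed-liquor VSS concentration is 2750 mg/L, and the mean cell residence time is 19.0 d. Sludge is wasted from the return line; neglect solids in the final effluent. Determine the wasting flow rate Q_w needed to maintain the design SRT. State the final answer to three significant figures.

θ_c = V·X/(Q_w·X_r) when wasting from the recycle, so Q_w = V·X/(θ_c·X_r) = 24900 × 2750 / (19.0 × 9340) = 385.9 m³/d.

Q_w ≈ 386 m³/d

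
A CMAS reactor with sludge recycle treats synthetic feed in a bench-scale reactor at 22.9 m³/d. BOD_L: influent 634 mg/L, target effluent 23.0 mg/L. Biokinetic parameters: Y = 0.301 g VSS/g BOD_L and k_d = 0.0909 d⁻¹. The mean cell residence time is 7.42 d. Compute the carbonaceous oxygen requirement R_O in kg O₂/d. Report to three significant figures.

R_O ≈ 10.4 kg O₂/d

The observed yield is Y_obs = Y/(1 + k_d·θ_c) = 0.301 / (1 + 0.0909 × 7.42) = 0.301 / 1.674 = 0.1798 g VSS per g BOD_L removed.
ΔS = 634 − 23.0 = 611.0 mg/L, so the substrate removal rate is 22.9 × 611.0/1000 = 13.99 kg BOD_L/d.
Biomass synthesised: P_X = Y_obs × 13.99 = 2.515 kg VSS/d.
R_O = Q·ΔS − 1.42 P_X = 13.99 − 3.572 = 10.42 kg O₂/d.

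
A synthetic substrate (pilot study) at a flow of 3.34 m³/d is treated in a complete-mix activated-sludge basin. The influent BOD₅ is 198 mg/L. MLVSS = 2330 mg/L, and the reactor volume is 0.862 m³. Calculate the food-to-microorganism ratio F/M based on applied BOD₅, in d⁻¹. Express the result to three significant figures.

F/M ≈ 0.329 d⁻¹

F/M = applied load / biomass = Q·S₀/(V·X) = 3.34 × 198 / (0.8620 × 2330) = 0.3293 d⁻¹.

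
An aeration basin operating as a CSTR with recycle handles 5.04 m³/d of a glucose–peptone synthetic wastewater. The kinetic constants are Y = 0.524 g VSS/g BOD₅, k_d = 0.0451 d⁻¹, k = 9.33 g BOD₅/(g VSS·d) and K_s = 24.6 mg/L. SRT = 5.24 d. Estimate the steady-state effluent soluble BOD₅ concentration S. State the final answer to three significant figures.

From the Monod/SRT balance for a CMAS, S = K_s·(1+k_d θ_c)/[θ_c·(Y k − k_d) − 1] = 24.6 × (1 + 0.0451 × 5.24) / [5.24 × (0.524 × 9.33 − 0.0451) − 1] = 30.41 / 24.38 = 1.247 mg/L.

S ≈ 1.25 mg/L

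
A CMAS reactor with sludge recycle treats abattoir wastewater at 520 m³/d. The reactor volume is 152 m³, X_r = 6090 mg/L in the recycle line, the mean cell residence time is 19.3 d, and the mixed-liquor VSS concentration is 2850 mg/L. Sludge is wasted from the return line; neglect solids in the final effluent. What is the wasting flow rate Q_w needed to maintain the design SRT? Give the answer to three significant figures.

θ_c = V·X/(Q_w·X_r) when wasting from the recycle, so Q_w = V·X/(θ_c·X_r) = 152.0 × 2850 / (19.3 × 6090) = 3.686 m³/d.

Q_w ≈ 3.69 m³/d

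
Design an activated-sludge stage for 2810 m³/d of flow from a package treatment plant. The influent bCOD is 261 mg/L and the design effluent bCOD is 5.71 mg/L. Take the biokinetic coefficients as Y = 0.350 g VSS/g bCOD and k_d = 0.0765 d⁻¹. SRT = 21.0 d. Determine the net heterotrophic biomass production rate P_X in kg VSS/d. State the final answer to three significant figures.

Y_obs = Y / (1 + k_d θ_c) = 0.350 / (1 + 0.0765 × 21.0) = 0.350 / 2.607 = 0.1343.
Substrate removed = Q·(S₀ − S) = 2810 m³/d × (261 − 5.71) g/m³ = 7.17×10^5 g/d = 717.4 kg/d.
Net biomass production P_X = Y_obs × Q·(S₀ − S) = 0.1343 × 717.4 = 96.33 kg VSS/d.

P_X ≈ 96.3 kg VSS/d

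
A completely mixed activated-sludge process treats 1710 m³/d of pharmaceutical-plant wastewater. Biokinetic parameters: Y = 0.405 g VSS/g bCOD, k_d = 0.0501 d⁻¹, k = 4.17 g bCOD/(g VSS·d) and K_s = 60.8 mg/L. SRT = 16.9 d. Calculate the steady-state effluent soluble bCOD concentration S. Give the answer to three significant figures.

S ≈ 4.21 mg/L

For a completely mixed reactor with recycle the Lawrence–McCarty relation gives S = K_s·(1 + k_d·θ_c) / [θ_c·(Y·k − k_d) − 1] = 60.8 × (1 + 0.0501 × 16.9) / [16.9 × (0.405 × 4.17 − 0.0501) − 1] = 112.3 / 26.69 = 4.206 mg/L.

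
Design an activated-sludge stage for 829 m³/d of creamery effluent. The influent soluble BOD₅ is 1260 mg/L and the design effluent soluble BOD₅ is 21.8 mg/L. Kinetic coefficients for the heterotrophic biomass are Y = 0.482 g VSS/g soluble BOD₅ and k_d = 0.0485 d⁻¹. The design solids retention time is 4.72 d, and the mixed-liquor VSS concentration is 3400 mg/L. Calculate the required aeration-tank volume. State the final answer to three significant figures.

Steady-state biomass mass balance: V·X·(1 + k_d·θ_c) = Y·Q·(S₀ − S)·θ_c, so V = 0.482 × 829 × (1260 − 21.8) × 4.72 / [3400 × (1 + 0.0485 × 4.72)] = 2.34×10^6 / 4178 = 558.9 m³.

V ≈ 559 m³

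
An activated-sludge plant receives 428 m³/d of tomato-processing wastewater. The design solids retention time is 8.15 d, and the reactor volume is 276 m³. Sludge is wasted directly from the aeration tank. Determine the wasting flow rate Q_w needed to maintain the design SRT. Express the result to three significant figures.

Wasting from the aeration tank: Q_w = V / θ_c = 276.0 / 8.15 = 33.87 m³/d.

Q_w ≈ 33.9 m³/d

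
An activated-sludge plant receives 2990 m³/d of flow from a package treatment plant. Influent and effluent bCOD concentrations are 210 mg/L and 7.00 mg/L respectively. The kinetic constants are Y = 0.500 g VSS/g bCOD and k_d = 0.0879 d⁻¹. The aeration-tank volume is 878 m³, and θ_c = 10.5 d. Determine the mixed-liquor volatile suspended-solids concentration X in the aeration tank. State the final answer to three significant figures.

X ≈ 1890 mg/L

From V·X·(1 + k_d·θ_c) = Y·Q·(S₀ − S)·θ_c: X = 0.500 × 2990 × (210 − 7.00) × 10.5 / [878 × (1 + 0.0879 × 10.5)] = 1887 mg/L.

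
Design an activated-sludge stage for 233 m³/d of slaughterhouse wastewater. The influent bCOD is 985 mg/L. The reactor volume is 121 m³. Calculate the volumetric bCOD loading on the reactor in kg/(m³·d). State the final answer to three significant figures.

L_v ≈ 1.90 kg bCOD/(m³·d)

Volumetric loading L_v = Q·S₀ / V = 233 × 985 g/m³ / 121.0 m³ = 1897 g/(m³·d) = 1.897 kg bCOD/(m³·d).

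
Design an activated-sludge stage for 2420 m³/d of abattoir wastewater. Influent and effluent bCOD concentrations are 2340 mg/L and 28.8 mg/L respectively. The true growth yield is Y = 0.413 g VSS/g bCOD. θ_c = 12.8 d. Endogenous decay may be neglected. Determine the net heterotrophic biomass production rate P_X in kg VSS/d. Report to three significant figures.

P_X ≈ 2310 kg VSS/d

No decay correction is needed, so Y_obs = Y = 0.413.
Q·(S₀ − S) = 2420 × (2340 − 28.8) × 10⁻³ = 5593 kg/d removed.
Net biomass production P_X = Y_obs × Q·(S₀ − S) = 0.4130 × 5593 = 2310 kg VSS/d.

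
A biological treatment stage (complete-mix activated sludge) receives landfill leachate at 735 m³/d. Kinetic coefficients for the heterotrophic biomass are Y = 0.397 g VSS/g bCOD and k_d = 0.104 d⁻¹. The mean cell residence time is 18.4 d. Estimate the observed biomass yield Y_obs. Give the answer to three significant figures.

Y_obs ≈ 0.136 g VSS/g bCOD

The observed yield is Y_obs = Y/(1 + k_d·θ_c) = 0.397 / (1 + 0.104 × 18.4) = 0.397 / 2.914 = 0.1363 g VSS per g bCOD removed.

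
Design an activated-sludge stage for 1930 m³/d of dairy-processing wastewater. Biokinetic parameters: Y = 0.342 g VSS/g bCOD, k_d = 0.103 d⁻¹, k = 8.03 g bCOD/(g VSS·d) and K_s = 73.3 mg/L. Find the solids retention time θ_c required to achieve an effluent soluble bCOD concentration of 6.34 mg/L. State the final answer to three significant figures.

Specific growth rate at S = 6.34 mg/L: μ = YkS/(K_s+S) = 0.342·8.03·6.34/(73.3+6.34) = 0.2186 d⁻¹.
Then 1/θ_c = μ − k_d = 0.2186 − 0.103 = 0.1156 d⁻¹, giving θ_c = 8.649 d.

θ_c ≈ 8.65 d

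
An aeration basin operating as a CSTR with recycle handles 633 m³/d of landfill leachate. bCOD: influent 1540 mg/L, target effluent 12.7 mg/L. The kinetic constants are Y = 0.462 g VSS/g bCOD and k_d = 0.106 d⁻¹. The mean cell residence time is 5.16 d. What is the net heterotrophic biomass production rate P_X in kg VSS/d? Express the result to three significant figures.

P_X ≈ 289 kg VSS/d

Observed yield with endogenous decay: Y_obs = Y / (1 + k_d·θ_c) = 0.462 / (1 + 0.106 × 5.16) = 0.462 / 1.547 = 0.2987 g VSS/g bCOD.
ΔS = 1540 − 12.7 = 1527 mg/L, so the substrate removal rate is 633 × 1527/1000 = 966.8 kg bCOD/d.
Net biomass production P_X = Y_obs × Q·(S₀ − S) = 0.2987 × 966.8 = 288.7 kg VSS/d.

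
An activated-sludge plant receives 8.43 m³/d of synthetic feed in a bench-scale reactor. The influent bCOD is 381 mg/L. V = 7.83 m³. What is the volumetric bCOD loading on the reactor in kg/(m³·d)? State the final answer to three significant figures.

L_v ≈ 0.410 kg bCOD/(m³·d)

Applied bCOD load per unit volume = Q·S₀/V = (8.43 × 381/1000)/7.830 = 0.4102 kg bCOD·m⁻³·d⁻¹.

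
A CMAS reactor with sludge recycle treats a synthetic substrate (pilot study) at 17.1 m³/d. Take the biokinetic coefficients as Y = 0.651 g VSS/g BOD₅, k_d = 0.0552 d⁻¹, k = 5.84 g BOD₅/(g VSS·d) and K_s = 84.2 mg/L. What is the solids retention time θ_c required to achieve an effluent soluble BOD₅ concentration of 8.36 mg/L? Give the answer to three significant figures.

Specific growth rate at S = 8.36 mg/L: μ = YkS/(K_s+S) = 0.651·5.84·8.36/(84.2+8.36) = 0.3434 d⁻¹.
θ_c = 1/(μ − k_d) = 1/(0.3434 − 0.0552) = 1/0.2882 = 3.470 d.

θ_c ≈ 3.47 d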